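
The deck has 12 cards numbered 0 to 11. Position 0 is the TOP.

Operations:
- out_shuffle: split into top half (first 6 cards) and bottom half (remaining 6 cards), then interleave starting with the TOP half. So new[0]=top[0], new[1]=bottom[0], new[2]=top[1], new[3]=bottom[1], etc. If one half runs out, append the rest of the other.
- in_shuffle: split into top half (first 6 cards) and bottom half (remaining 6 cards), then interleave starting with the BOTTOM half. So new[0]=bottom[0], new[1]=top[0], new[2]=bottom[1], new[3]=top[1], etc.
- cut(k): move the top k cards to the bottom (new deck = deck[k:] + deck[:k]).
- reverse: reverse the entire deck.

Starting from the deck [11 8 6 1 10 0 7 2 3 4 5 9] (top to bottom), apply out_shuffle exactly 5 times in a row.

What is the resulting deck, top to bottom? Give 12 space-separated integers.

After op 1 (out_shuffle): [11 7 8 2 6 3 1 4 10 5 0 9]
After op 2 (out_shuffle): [11 1 7 4 8 10 2 5 6 0 3 9]
After op 3 (out_shuffle): [11 2 1 5 7 6 4 0 8 3 10 9]
After op 4 (out_shuffle): [11 4 2 0 1 8 5 3 7 10 6 9]
After op 5 (out_shuffle): [11 5 4 3 2 7 0 10 1 6 8 9]

Answer: 11 5 4 3 2 7 0 10 1 6 8 9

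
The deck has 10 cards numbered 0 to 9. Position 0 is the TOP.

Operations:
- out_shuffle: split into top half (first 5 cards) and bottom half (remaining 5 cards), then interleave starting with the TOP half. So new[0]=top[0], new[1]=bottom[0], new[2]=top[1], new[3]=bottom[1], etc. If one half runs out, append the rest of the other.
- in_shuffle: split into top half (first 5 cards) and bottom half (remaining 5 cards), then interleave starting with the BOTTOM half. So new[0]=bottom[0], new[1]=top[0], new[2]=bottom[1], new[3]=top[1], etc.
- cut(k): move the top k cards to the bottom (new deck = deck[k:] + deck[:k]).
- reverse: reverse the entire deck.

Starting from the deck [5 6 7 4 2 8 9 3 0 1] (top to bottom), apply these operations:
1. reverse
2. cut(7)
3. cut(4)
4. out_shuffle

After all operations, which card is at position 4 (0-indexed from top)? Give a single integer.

After op 1 (reverse): [1 0 3 9 8 2 4 7 6 5]
After op 2 (cut(7)): [7 6 5 1 0 3 9 8 2 4]
After op 3 (cut(4)): [0 3 9 8 2 4 7 6 5 1]
After op 4 (out_shuffle): [0 4 3 7 9 6 8 5 2 1]
Position 4: card 9.

Answer: 9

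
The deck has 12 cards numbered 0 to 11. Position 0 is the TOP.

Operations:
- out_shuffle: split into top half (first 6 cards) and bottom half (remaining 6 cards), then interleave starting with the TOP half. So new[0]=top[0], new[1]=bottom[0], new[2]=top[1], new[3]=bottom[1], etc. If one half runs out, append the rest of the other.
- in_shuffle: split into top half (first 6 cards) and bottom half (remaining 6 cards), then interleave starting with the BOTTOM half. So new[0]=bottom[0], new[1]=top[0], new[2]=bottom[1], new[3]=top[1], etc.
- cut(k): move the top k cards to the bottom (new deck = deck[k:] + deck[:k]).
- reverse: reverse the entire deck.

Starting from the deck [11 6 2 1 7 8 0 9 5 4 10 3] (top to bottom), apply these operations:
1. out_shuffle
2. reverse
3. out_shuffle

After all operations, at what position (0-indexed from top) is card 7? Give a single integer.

After op 1 (out_shuffle): [11 0 6 9 2 5 1 4 7 10 8 3]
After op 2 (reverse): [3 8 10 7 4 1 5 2 9 6 0 11]
After op 3 (out_shuffle): [3 5 8 2 10 9 7 6 4 0 1 11]
Card 7 is at position 6.

Answer: 6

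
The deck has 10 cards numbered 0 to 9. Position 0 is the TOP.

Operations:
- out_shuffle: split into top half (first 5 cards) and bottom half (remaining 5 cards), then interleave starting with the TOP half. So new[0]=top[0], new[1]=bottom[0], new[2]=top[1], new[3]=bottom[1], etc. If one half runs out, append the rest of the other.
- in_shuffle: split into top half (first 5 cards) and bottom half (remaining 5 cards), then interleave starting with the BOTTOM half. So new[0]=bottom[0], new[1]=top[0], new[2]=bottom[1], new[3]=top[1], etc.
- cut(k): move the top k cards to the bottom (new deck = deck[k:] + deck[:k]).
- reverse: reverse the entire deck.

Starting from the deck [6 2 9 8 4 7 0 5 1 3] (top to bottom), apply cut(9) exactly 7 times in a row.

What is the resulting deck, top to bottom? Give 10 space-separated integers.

After op 1 (cut(9)): [3 6 2 9 8 4 7 0 5 1]
After op 2 (cut(9)): [1 3 6 2 9 8 4 7 0 5]
After op 3 (cut(9)): [5 1 3 6 2 9 8 4 7 0]
After op 4 (cut(9)): [0 5 1 3 6 2 9 8 4 7]
After op 5 (cut(9)): [7 0 5 1 3 6 2 9 8 4]
After op 6 (cut(9)): [4 7 0 5 1 3 6 2 9 8]
After op 7 (cut(9)): [8 4 7 0 5 1 3 6 2 9]

Answer: 8 4 7 0 5 1 3 6 2 9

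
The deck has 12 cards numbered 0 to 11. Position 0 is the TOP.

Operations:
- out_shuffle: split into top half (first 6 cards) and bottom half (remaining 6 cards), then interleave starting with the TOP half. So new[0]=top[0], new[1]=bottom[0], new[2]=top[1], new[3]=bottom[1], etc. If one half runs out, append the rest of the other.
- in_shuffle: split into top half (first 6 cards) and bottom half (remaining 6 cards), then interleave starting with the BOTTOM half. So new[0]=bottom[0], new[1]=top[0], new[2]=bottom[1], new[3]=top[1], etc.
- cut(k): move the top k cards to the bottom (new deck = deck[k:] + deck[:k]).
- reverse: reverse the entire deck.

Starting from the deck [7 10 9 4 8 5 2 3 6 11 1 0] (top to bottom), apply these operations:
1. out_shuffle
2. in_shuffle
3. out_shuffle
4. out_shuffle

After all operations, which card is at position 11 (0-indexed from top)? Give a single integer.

After op 1 (out_shuffle): [7 2 10 3 9 6 4 11 8 1 5 0]
After op 2 (in_shuffle): [4 7 11 2 8 10 1 3 5 9 0 6]
After op 3 (out_shuffle): [4 1 7 3 11 5 2 9 8 0 10 6]
After op 4 (out_shuffle): [4 2 1 9 7 8 3 0 11 10 5 6]
Position 11: card 6.

Answer: 6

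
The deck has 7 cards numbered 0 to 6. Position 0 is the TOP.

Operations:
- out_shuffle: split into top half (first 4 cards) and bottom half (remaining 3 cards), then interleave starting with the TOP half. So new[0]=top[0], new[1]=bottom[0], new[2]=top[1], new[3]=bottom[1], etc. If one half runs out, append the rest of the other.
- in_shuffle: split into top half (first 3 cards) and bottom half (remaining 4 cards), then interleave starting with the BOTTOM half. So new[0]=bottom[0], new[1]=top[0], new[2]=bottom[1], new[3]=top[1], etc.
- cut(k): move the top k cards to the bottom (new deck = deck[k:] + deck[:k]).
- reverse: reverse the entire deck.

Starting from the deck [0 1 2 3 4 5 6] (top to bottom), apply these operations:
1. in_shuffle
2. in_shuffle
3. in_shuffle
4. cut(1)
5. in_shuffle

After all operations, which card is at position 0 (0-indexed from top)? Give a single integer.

After op 1 (in_shuffle): [3 0 4 1 5 2 6]
After op 2 (in_shuffle): [1 3 5 0 2 4 6]
After op 3 (in_shuffle): [0 1 2 3 4 5 6]
After op 4 (cut(1)): [1 2 3 4 5 6 0]
After op 5 (in_shuffle): [4 1 5 2 6 3 0]
Position 0: card 4.

Answer: 4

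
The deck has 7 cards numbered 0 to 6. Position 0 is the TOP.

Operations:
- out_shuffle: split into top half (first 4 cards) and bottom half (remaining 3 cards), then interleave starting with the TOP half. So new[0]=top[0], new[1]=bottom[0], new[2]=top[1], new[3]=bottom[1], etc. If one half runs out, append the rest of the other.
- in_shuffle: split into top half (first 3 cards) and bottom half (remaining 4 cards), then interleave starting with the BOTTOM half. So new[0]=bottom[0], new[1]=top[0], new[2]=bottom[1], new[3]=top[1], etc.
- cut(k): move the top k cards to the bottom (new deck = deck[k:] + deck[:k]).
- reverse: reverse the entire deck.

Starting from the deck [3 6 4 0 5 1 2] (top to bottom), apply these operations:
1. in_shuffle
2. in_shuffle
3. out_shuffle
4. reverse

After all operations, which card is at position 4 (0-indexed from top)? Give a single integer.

After op 1 (in_shuffle): [0 3 5 6 1 4 2]
After op 2 (in_shuffle): [6 0 1 3 4 5 2]
After op 3 (out_shuffle): [6 4 0 5 1 2 3]
After op 4 (reverse): [3 2 1 5 0 4 6]
Position 4: card 0.

Answer: 0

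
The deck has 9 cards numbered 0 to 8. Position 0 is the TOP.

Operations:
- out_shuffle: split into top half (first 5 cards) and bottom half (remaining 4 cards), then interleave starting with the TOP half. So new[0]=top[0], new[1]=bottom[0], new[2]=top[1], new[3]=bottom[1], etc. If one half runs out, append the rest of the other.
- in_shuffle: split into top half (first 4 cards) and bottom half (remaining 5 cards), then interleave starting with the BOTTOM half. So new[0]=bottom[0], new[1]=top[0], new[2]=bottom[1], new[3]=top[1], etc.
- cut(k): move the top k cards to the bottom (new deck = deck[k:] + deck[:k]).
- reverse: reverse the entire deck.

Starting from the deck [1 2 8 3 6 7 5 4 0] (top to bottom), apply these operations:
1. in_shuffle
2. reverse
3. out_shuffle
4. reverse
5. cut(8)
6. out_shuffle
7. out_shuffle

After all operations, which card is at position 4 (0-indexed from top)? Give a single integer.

After op 1 (in_shuffle): [6 1 7 2 5 8 4 3 0]
After op 2 (reverse): [0 3 4 8 5 2 7 1 6]
After op 3 (out_shuffle): [0 2 3 7 4 1 8 6 5]
After op 4 (reverse): [5 6 8 1 4 7 3 2 0]
After op 5 (cut(8)): [0 5 6 8 1 4 7 3 2]
After op 6 (out_shuffle): [0 4 5 7 6 3 8 2 1]
After op 7 (out_shuffle): [0 3 4 8 5 2 7 1 6]
Position 4: card 5.

Answer: 5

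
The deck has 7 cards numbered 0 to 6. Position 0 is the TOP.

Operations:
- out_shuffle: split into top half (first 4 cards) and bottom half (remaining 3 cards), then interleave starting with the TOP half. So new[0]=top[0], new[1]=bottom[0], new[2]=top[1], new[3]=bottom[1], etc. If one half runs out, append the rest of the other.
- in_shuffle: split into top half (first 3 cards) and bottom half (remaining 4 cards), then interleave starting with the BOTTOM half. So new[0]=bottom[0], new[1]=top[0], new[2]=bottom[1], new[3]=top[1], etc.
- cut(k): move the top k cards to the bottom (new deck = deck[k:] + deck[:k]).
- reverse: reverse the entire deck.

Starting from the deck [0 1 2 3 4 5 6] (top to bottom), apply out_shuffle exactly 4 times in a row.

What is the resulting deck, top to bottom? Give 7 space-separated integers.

After op 1 (out_shuffle): [0 4 1 5 2 6 3]
After op 2 (out_shuffle): [0 2 4 6 1 3 5]
After op 3 (out_shuffle): [0 1 2 3 4 5 6]
After op 4 (out_shuffle): [0 4 1 5 2 6 3]

Answer: 0 4 1 5 2 6 3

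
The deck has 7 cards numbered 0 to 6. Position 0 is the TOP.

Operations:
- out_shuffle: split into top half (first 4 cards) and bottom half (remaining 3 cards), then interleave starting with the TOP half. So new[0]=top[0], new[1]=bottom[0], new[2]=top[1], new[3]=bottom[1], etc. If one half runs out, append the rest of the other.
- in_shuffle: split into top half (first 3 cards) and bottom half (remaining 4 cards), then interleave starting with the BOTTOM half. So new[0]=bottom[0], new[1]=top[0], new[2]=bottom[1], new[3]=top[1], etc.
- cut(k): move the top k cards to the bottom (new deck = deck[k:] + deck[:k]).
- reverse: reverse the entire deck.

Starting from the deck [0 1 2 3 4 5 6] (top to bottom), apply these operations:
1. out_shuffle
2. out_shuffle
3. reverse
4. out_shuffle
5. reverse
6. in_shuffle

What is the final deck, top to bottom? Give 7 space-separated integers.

Answer: 2 6 3 0 4 1 5

Derivation:
After op 1 (out_shuffle): [0 4 1 5 2 6 3]
After op 2 (out_shuffle): [0 2 4 6 1 3 5]
After op 3 (reverse): [5 3 1 6 4 2 0]
After op 4 (out_shuffle): [5 4 3 2 1 0 6]
After op 5 (reverse): [6 0 1 2 3 4 5]
After op 6 (in_shuffle): [2 6 3 0 4 1 5]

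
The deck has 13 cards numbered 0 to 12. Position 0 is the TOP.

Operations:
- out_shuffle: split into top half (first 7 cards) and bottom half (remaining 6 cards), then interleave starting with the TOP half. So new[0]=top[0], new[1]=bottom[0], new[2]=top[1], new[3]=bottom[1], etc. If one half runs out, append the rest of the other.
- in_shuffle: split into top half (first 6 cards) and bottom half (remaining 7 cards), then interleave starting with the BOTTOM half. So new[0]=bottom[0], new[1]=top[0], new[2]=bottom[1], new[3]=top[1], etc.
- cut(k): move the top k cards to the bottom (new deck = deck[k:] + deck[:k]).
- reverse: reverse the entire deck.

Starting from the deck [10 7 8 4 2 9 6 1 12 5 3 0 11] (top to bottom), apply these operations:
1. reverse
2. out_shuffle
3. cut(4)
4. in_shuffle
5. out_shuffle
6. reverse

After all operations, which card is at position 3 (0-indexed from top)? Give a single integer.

Answer: 7

Derivation:
After op 1 (reverse): [11 0 3 5 12 1 6 9 2 4 8 7 10]
After op 2 (out_shuffle): [11 9 0 2 3 4 5 8 12 7 1 10 6]
After op 3 (cut(4)): [3 4 5 8 12 7 1 10 6 11 9 0 2]
After op 4 (in_shuffle): [1 3 10 4 6 5 11 8 9 12 0 7 2]
After op 5 (out_shuffle): [1 8 3 9 10 12 4 0 6 7 5 2 11]
After op 6 (reverse): [11 2 5 7 6 0 4 12 10 9 3 8 1]
Position 3: card 7.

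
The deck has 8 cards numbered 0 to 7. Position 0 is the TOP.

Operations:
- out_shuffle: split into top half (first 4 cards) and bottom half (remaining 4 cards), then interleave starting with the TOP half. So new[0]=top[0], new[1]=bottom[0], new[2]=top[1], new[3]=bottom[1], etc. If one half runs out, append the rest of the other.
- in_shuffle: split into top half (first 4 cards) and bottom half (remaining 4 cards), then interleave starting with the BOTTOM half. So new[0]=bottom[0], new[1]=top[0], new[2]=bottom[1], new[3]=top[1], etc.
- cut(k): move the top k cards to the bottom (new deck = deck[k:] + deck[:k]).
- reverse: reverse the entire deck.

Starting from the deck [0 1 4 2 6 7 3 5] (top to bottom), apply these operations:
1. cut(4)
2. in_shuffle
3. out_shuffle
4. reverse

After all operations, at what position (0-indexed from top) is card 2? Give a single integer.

After op 1 (cut(4)): [6 7 3 5 0 1 4 2]
After op 2 (in_shuffle): [0 6 1 7 4 3 2 5]
After op 3 (out_shuffle): [0 4 6 3 1 2 7 5]
After op 4 (reverse): [5 7 2 1 3 6 4 0]
Card 2 is at position 2.

Answer: 2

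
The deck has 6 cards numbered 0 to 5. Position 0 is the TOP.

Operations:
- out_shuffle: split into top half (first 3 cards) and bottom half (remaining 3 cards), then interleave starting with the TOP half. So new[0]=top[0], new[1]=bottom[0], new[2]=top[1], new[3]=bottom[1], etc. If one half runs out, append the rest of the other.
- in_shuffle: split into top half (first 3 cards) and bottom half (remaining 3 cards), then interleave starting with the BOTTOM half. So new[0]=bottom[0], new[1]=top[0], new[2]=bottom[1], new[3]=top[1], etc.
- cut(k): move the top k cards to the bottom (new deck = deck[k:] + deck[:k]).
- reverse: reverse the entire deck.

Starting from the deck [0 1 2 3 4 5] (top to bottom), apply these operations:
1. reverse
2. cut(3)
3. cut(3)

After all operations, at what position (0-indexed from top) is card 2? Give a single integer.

After op 1 (reverse): [5 4 3 2 1 0]
After op 2 (cut(3)): [2 1 0 5 4 3]
After op 3 (cut(3)): [5 4 3 2 1 0]
Card 2 is at position 3.

Answer: 3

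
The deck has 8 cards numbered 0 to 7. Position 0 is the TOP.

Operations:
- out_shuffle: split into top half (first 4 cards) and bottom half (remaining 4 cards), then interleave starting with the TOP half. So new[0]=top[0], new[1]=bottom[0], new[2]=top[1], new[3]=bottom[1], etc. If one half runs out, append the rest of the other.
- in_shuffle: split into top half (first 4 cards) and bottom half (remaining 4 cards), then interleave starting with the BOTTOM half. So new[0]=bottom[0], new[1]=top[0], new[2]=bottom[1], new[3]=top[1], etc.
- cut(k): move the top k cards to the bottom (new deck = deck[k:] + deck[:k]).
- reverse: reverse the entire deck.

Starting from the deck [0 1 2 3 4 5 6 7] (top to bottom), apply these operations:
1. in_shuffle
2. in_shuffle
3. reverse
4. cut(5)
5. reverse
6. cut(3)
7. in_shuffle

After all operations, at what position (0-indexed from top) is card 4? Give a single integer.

After op 1 (in_shuffle): [4 0 5 1 6 2 7 3]
After op 2 (in_shuffle): [6 4 2 0 7 5 3 1]
After op 3 (reverse): [1 3 5 7 0 2 4 6]
After op 4 (cut(5)): [2 4 6 1 3 5 7 0]
After op 5 (reverse): [0 7 5 3 1 6 4 2]
After op 6 (cut(3)): [3 1 6 4 2 0 7 5]
After op 7 (in_shuffle): [2 3 0 1 7 6 5 4]
Card 4 is at position 7.

Answer: 7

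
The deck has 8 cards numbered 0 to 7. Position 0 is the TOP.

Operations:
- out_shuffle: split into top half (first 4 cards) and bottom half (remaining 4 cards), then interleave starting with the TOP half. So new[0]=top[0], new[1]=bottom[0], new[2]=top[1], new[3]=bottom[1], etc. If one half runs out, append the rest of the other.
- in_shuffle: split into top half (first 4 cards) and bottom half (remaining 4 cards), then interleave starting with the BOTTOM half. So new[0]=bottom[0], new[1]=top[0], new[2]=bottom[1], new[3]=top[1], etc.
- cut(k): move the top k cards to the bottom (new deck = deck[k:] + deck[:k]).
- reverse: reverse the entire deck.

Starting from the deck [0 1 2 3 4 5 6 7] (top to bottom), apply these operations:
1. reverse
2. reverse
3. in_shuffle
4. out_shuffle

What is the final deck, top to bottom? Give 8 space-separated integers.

After op 1 (reverse): [7 6 5 4 3 2 1 0]
After op 2 (reverse): [0 1 2 3 4 5 6 7]
After op 3 (in_shuffle): [4 0 5 1 6 2 7 3]
After op 4 (out_shuffle): [4 6 0 2 5 7 1 3]

Answer: 4 6 0 2 5 7 1 3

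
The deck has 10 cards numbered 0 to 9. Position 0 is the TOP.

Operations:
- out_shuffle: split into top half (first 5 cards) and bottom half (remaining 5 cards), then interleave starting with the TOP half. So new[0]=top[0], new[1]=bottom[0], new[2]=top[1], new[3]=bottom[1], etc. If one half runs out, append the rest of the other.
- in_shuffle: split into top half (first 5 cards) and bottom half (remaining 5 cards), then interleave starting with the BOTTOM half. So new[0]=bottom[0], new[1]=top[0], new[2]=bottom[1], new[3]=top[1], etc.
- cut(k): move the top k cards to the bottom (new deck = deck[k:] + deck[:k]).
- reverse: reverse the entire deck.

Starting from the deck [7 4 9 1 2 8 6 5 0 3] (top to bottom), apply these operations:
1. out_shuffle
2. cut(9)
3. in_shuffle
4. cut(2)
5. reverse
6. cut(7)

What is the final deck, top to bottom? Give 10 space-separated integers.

Answer: 1 7 5 3 9 6 2 4 0 8

Derivation:
After op 1 (out_shuffle): [7 8 4 6 9 5 1 0 2 3]
After op 2 (cut(9)): [3 7 8 4 6 9 5 1 0 2]
After op 3 (in_shuffle): [9 3 5 7 1 8 0 4 2 6]
After op 4 (cut(2)): [5 7 1 8 0 4 2 6 9 3]
After op 5 (reverse): [3 9 6 2 4 0 8 1 7 5]
After op 6 (cut(7)): [1 7 5 3 9 6 2 4 0 8]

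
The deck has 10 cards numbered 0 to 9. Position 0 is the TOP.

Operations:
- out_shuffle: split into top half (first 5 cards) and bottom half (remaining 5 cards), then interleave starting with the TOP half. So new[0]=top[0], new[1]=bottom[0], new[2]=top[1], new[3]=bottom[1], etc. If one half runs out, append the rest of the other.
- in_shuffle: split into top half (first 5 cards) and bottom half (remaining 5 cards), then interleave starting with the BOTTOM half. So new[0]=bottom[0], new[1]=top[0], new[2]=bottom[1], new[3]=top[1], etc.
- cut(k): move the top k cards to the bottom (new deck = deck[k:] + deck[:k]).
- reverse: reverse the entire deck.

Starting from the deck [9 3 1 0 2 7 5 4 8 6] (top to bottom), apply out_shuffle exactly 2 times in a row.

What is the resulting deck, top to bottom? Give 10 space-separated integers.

Answer: 9 4 7 0 3 8 5 2 1 6

Derivation:
After op 1 (out_shuffle): [9 7 3 5 1 4 0 8 2 6]
After op 2 (out_shuffle): [9 4 7 0 3 8 5 2 1 6]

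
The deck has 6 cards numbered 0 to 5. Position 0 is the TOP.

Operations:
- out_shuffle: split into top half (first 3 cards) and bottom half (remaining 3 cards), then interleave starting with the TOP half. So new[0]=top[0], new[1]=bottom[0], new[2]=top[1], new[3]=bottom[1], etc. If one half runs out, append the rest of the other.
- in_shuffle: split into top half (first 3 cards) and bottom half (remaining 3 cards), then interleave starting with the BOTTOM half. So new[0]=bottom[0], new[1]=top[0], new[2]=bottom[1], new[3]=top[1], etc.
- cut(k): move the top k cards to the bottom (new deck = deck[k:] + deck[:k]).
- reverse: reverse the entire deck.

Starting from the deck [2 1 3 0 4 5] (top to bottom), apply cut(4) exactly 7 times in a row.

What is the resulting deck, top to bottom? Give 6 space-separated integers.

Answer: 4 5 2 1 3 0

Derivation:
After op 1 (cut(4)): [4 5 2 1 3 0]
After op 2 (cut(4)): [3 0 4 5 2 1]
After op 3 (cut(4)): [2 1 3 0 4 5]
After op 4 (cut(4)): [4 5 2 1 3 0]
After op 5 (cut(4)): [3 0 4 5 2 1]
After op 6 (cut(4)): [2 1 3 0 4 5]
After op 7 (cut(4)): [4 5 2 1 3 0]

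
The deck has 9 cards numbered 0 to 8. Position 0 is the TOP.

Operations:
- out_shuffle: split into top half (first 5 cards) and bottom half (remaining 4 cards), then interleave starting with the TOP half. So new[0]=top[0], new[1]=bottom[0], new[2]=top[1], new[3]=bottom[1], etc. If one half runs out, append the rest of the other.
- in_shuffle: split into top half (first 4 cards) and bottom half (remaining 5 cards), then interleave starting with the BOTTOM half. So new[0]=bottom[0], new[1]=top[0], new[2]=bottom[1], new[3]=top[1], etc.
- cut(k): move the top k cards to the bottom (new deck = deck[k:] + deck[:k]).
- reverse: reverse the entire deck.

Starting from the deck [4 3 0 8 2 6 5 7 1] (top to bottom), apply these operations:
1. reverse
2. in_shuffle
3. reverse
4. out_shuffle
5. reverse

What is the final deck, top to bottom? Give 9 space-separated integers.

Answer: 0 2 5 1 3 8 6 7 4

Derivation:
After op 1 (reverse): [1 7 5 6 2 8 0 3 4]
After op 2 (in_shuffle): [2 1 8 7 0 5 3 6 4]
After op 3 (reverse): [4 6 3 5 0 7 8 1 2]
After op 4 (out_shuffle): [4 7 6 8 3 1 5 2 0]
After op 5 (reverse): [0 2 5 1 3 8 6 7 4]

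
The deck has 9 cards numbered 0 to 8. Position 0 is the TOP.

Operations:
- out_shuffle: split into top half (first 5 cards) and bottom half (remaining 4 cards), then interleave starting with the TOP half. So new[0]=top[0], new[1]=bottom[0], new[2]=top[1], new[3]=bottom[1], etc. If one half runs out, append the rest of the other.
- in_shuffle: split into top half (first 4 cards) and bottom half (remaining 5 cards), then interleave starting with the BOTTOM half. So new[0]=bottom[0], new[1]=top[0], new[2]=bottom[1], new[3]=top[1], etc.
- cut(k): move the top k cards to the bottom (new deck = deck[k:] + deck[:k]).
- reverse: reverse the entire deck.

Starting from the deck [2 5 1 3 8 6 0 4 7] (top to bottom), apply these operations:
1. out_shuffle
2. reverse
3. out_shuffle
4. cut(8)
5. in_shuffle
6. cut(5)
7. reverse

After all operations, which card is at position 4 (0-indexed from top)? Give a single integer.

After op 1 (out_shuffle): [2 6 5 0 1 4 3 7 8]
After op 2 (reverse): [8 7 3 4 1 0 5 6 2]
After op 3 (out_shuffle): [8 0 7 5 3 6 4 2 1]
After op 4 (cut(8)): [1 8 0 7 5 3 6 4 2]
After op 5 (in_shuffle): [5 1 3 8 6 0 4 7 2]
After op 6 (cut(5)): [0 4 7 2 5 1 3 8 6]
After op 7 (reverse): [6 8 3 1 5 2 7 4 0]
Position 4: card 5.

Answer: 5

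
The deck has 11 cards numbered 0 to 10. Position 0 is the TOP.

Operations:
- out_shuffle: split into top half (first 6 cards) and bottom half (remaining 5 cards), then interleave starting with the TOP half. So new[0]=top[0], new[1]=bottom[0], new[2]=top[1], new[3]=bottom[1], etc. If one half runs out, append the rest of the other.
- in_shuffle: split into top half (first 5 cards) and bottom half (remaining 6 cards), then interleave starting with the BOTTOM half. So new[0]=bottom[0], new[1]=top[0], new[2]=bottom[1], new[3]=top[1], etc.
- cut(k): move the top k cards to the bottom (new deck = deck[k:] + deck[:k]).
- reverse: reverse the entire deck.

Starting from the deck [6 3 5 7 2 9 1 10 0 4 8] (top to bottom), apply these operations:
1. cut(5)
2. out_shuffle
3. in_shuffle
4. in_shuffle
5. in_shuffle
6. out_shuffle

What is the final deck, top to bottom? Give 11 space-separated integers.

After op 1 (cut(5)): [9 1 10 0 4 8 6 3 5 7 2]
After op 2 (out_shuffle): [9 6 1 3 10 5 0 7 4 2 8]
After op 3 (in_shuffle): [5 9 0 6 7 1 4 3 2 10 8]
After op 4 (in_shuffle): [1 5 4 9 3 0 2 6 10 7 8]
After op 5 (in_shuffle): [0 1 2 5 6 4 10 9 7 3 8]
After op 6 (out_shuffle): [0 10 1 9 2 7 5 3 6 8 4]

Answer: 0 10 1 9 2 7 5 3 6 8 4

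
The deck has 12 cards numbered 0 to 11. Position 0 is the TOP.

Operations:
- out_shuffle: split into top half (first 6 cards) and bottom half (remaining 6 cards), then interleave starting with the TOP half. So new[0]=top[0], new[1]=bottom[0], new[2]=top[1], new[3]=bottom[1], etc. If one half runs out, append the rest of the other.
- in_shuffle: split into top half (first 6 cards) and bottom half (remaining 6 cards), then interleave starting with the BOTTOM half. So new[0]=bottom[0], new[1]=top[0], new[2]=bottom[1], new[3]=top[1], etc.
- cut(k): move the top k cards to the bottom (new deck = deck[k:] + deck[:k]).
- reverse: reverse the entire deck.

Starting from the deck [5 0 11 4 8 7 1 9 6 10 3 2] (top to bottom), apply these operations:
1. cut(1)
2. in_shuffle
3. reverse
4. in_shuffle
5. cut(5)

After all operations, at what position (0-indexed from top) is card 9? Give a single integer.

Answer: 5

Derivation:
After op 1 (cut(1)): [0 11 4 8 7 1 9 6 10 3 2 5]
After op 2 (in_shuffle): [9 0 6 11 10 4 3 8 2 7 5 1]
After op 3 (reverse): [1 5 7 2 8 3 4 10 11 6 0 9]
After op 4 (in_shuffle): [4 1 10 5 11 7 6 2 0 8 9 3]
After op 5 (cut(5)): [7 6 2 0 8 9 3 4 1 10 5 11]
Card 9 is at position 5.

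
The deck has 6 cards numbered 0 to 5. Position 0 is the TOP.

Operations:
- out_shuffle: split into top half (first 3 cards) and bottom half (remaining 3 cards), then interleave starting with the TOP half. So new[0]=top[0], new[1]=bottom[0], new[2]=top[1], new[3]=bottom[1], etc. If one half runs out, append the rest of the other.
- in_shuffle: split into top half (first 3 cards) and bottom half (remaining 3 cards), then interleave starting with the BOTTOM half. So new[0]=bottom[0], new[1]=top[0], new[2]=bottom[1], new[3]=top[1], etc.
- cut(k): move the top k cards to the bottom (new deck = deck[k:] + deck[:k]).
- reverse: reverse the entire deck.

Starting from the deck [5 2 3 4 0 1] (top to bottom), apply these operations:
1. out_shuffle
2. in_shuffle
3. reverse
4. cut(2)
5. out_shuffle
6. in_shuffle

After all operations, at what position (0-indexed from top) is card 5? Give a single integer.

After op 1 (out_shuffle): [5 4 2 0 3 1]
After op 2 (in_shuffle): [0 5 3 4 1 2]
After op 3 (reverse): [2 1 4 3 5 0]
After op 4 (cut(2)): [4 3 5 0 2 1]
After op 5 (out_shuffle): [4 0 3 2 5 1]
After op 6 (in_shuffle): [2 4 5 0 1 3]
Card 5 is at position 2.

Answer: 2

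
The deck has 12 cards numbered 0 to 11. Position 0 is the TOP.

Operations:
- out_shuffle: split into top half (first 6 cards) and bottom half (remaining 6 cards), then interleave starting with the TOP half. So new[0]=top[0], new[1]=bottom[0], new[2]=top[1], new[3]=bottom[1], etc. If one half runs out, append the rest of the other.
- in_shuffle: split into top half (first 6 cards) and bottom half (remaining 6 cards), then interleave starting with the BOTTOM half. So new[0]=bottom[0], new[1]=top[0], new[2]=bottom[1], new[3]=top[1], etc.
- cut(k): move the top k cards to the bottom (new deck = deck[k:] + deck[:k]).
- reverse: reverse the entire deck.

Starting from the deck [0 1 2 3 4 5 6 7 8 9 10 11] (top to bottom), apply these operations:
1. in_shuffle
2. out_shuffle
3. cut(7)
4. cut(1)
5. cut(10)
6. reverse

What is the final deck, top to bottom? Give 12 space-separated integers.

After op 1 (in_shuffle): [6 0 7 1 8 2 9 3 10 4 11 5]
After op 2 (out_shuffle): [6 9 0 3 7 10 1 4 8 11 2 5]
After op 3 (cut(7)): [4 8 11 2 5 6 9 0 3 7 10 1]
After op 4 (cut(1)): [8 11 2 5 6 9 0 3 7 10 1 4]
After op 5 (cut(10)): [1 4 8 11 2 5 6 9 0 3 7 10]
After op 6 (reverse): [10 7 3 0 9 6 5 2 11 8 4 1]

Answer: 10 7 3 0 9 6 5 2 11 8 4 1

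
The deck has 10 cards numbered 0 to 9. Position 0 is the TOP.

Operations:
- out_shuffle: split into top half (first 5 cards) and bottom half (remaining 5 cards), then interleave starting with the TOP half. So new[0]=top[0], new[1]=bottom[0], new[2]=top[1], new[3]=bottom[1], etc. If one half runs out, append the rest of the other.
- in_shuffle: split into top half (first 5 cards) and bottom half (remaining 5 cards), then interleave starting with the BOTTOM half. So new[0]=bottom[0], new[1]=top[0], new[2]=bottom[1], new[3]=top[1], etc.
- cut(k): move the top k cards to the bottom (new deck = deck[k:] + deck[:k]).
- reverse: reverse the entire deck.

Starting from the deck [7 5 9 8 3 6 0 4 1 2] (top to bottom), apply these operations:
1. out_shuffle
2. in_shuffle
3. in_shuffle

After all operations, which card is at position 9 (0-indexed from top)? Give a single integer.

Answer: 1

Derivation:
After op 1 (out_shuffle): [7 6 5 0 9 4 8 1 3 2]
After op 2 (in_shuffle): [4 7 8 6 1 5 3 0 2 9]
After op 3 (in_shuffle): [5 4 3 7 0 8 2 6 9 1]
Position 9: card 1.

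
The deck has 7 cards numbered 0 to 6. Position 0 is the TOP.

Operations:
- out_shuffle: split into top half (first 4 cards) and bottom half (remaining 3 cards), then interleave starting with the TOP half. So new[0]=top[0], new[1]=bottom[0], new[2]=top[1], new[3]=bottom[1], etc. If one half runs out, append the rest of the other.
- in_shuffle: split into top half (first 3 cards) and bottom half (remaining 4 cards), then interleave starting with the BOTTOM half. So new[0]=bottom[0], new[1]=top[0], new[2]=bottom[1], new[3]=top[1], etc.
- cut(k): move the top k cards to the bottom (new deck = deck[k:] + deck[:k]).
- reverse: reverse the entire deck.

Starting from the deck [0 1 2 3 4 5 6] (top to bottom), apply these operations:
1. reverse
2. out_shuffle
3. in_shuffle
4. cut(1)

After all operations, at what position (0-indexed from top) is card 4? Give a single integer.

After op 1 (reverse): [6 5 4 3 2 1 0]
After op 2 (out_shuffle): [6 2 5 1 4 0 3]
After op 3 (in_shuffle): [1 6 4 2 0 5 3]
After op 4 (cut(1)): [6 4 2 0 5 3 1]
Card 4 is at position 1.

Answer: 1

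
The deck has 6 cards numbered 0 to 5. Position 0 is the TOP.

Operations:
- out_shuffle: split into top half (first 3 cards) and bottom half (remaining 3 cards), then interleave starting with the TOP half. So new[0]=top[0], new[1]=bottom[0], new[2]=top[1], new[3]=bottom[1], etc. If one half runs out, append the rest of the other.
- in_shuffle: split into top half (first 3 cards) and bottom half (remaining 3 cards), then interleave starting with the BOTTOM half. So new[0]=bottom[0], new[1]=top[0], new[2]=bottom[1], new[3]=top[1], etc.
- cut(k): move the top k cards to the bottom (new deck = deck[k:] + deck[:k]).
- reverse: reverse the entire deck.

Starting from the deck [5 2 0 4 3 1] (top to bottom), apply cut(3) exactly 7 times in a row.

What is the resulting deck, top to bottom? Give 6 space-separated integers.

After op 1 (cut(3)): [4 3 1 5 2 0]
After op 2 (cut(3)): [5 2 0 4 3 1]
After op 3 (cut(3)): [4 3 1 5 2 0]
After op 4 (cut(3)): [5 2 0 4 3 1]
After op 5 (cut(3)): [4 3 1 5 2 0]
After op 6 (cut(3)): [5 2 0 4 3 1]
After op 7 (cut(3)): [4 3 1 5 2 0]

Answer: 4 3 1 5 2 0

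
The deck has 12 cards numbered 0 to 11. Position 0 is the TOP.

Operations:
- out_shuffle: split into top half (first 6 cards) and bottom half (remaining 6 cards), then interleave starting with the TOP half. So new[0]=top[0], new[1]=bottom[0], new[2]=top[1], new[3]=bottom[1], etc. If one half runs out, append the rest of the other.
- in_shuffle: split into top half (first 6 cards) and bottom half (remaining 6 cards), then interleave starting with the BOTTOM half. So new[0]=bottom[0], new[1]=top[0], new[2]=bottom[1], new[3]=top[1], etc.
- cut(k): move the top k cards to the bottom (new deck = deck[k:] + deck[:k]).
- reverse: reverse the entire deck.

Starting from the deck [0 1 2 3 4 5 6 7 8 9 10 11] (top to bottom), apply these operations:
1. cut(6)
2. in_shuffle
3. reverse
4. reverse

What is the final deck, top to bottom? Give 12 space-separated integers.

Answer: 0 6 1 7 2 8 3 9 4 10 5 11

Derivation:
After op 1 (cut(6)): [6 7 8 9 10 11 0 1 2 3 4 5]
After op 2 (in_shuffle): [0 6 1 7 2 8 3 9 4 10 5 11]
After op 3 (reverse): [11 5 10 4 9 3 8 2 7 1 6 0]
After op 4 (reverse): [0 6 1 7 2 8 3 9 4 10 5 11]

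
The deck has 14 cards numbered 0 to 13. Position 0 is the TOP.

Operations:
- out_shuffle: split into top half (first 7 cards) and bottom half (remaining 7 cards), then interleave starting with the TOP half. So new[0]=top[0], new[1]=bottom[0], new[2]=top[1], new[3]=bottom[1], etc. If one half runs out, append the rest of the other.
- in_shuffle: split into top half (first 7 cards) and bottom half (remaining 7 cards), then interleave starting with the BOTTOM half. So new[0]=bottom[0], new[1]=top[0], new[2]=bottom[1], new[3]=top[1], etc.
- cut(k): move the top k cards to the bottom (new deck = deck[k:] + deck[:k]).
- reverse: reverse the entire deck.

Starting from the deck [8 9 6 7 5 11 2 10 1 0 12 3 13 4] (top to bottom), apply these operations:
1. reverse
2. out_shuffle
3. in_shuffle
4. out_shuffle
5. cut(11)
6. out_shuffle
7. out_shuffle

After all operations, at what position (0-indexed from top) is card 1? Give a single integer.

Answer: 4

Derivation:
After op 1 (reverse): [4 13 3 12 0 1 10 2 11 5 7 6 9 8]
After op 2 (out_shuffle): [4 2 13 11 3 5 12 7 0 6 1 9 10 8]
After op 3 (in_shuffle): [7 4 0 2 6 13 1 11 9 3 10 5 8 12]
After op 4 (out_shuffle): [7 11 4 9 0 3 2 10 6 5 13 8 1 12]
After op 5 (cut(11)): [8 1 12 7 11 4 9 0 3 2 10 6 5 13]
After op 6 (out_shuffle): [8 0 1 3 12 2 7 10 11 6 4 5 9 13]
After op 7 (out_shuffle): [8 10 0 11 1 6 3 4 12 5 2 9 7 13]
Card 1 is at position 4.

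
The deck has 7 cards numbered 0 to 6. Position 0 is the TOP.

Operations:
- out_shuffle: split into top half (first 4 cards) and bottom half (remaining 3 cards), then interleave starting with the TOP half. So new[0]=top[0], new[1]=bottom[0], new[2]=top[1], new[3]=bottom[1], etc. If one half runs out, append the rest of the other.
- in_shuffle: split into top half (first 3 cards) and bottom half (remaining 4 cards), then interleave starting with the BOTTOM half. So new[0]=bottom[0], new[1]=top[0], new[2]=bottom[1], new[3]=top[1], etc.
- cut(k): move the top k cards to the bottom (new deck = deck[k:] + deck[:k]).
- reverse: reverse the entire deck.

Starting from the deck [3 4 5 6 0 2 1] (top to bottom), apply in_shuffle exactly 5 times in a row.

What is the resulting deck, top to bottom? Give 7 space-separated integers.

After op 1 (in_shuffle): [6 3 0 4 2 5 1]
After op 2 (in_shuffle): [4 6 2 3 5 0 1]
After op 3 (in_shuffle): [3 4 5 6 0 2 1]
After op 4 (in_shuffle): [6 3 0 4 2 5 1]
After op 5 (in_shuffle): [4 6 2 3 5 0 1]

Answer: 4 6 2 3 5 0 1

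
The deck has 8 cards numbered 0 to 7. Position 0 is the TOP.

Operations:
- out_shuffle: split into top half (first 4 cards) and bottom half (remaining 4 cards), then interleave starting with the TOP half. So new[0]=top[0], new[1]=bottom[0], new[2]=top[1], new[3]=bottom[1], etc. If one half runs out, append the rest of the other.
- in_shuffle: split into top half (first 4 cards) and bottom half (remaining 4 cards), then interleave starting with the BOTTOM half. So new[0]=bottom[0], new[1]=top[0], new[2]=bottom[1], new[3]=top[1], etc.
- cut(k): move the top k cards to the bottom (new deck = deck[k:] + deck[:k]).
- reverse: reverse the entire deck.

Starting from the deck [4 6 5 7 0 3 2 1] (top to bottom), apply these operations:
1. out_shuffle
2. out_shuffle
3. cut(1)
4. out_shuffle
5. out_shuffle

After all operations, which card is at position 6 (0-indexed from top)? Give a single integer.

Answer: 3

Derivation:
After op 1 (out_shuffle): [4 0 6 3 5 2 7 1]
After op 2 (out_shuffle): [4 5 0 2 6 7 3 1]
After op 3 (cut(1)): [5 0 2 6 7 3 1 4]
After op 4 (out_shuffle): [5 7 0 3 2 1 6 4]
After op 5 (out_shuffle): [5 2 7 1 0 6 3 4]
Position 6: card 3.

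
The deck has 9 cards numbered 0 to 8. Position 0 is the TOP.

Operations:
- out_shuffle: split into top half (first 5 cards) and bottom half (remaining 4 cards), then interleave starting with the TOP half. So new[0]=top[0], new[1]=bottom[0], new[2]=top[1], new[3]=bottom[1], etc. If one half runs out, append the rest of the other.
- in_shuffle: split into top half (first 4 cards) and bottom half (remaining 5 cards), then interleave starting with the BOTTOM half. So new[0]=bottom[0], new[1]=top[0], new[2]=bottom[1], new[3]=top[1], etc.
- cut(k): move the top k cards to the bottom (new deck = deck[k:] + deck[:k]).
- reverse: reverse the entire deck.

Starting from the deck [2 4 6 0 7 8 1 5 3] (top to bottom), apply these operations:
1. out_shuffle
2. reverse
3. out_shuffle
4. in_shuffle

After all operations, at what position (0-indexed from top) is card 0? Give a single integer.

Answer: 0

Derivation:
After op 1 (out_shuffle): [2 8 4 1 6 5 0 3 7]
After op 2 (reverse): [7 3 0 5 6 1 4 8 2]
After op 3 (out_shuffle): [7 1 3 4 0 8 5 2 6]
After op 4 (in_shuffle): [0 7 8 1 5 3 2 4 6]
Card 0 is at position 0.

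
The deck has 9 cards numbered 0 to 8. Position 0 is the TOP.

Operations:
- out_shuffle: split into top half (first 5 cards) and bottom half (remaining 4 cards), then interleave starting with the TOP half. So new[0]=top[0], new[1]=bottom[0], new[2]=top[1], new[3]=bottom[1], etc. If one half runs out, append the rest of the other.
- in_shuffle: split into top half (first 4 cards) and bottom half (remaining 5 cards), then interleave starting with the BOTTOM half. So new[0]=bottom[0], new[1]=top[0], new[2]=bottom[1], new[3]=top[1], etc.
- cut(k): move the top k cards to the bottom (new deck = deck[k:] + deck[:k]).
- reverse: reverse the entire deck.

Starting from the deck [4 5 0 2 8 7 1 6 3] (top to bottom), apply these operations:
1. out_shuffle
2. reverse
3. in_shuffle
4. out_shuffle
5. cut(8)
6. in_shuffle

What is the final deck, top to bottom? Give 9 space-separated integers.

After op 1 (out_shuffle): [4 7 5 1 0 6 2 3 8]
After op 2 (reverse): [8 3 2 6 0 1 5 7 4]
After op 3 (in_shuffle): [0 8 1 3 5 2 7 6 4]
After op 4 (out_shuffle): [0 2 8 7 1 6 3 4 5]
After op 5 (cut(8)): [5 0 2 8 7 1 6 3 4]
After op 6 (in_shuffle): [7 5 1 0 6 2 3 8 4]

Answer: 7 5 1 0 6 2 3 8 4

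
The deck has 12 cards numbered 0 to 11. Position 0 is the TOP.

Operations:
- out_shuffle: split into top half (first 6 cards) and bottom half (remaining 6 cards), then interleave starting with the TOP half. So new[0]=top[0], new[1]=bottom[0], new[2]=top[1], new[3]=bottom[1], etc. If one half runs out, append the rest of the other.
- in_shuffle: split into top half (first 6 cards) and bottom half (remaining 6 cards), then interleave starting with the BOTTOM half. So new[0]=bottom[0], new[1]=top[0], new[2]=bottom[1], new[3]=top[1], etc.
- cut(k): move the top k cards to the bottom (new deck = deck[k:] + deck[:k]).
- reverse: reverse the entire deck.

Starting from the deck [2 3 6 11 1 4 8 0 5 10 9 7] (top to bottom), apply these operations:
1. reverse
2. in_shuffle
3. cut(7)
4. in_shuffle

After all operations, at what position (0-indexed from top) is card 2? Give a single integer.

Answer: 7

Derivation:
After op 1 (reverse): [7 9 10 5 0 8 4 1 11 6 3 2]
After op 2 (in_shuffle): [4 7 1 9 11 10 6 5 3 0 2 8]
After op 3 (cut(7)): [5 3 0 2 8 4 7 1 9 11 10 6]
After op 4 (in_shuffle): [7 5 1 3 9 0 11 2 10 8 6 4]
Card 2 is at position 7.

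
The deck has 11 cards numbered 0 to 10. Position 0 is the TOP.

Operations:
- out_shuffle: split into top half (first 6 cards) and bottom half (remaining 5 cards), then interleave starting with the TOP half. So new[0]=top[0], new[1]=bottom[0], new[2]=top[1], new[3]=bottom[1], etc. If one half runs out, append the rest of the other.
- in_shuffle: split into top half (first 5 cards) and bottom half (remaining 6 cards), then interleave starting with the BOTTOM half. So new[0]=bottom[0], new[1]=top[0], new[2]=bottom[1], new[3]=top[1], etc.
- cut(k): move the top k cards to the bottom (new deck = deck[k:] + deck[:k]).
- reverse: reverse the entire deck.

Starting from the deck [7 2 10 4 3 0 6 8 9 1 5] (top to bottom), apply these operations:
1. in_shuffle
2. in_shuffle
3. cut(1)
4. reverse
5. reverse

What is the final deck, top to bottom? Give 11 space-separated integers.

After op 1 (in_shuffle): [0 7 6 2 8 10 9 4 1 3 5]
After op 2 (in_shuffle): [10 0 9 7 4 6 1 2 3 8 5]
After op 3 (cut(1)): [0 9 7 4 6 1 2 3 8 5 10]
After op 4 (reverse): [10 5 8 3 2 1 6 4 7 9 0]
After op 5 (reverse): [0 9 7 4 6 1 2 3 8 5 10]

Answer: 0 9 7 4 6 1 2 3 8 5 10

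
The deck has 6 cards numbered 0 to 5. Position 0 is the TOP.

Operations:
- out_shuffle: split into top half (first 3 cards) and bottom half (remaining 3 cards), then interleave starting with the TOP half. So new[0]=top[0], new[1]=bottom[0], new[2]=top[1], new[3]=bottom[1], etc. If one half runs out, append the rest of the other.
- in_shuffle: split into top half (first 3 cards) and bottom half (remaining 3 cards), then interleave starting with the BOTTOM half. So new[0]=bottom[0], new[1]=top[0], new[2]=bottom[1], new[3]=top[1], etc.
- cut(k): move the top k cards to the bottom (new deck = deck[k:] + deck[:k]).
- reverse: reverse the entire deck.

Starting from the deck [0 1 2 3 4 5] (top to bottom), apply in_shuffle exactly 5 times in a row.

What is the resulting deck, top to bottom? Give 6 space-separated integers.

After op 1 (in_shuffle): [3 0 4 1 5 2]
After op 2 (in_shuffle): [1 3 5 0 2 4]
After op 3 (in_shuffle): [0 1 2 3 4 5]
After op 4 (in_shuffle): [3 0 4 1 5 2]
After op 5 (in_shuffle): [1 3 5 0 2 4]

Answer: 1 3 5 0 2 4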